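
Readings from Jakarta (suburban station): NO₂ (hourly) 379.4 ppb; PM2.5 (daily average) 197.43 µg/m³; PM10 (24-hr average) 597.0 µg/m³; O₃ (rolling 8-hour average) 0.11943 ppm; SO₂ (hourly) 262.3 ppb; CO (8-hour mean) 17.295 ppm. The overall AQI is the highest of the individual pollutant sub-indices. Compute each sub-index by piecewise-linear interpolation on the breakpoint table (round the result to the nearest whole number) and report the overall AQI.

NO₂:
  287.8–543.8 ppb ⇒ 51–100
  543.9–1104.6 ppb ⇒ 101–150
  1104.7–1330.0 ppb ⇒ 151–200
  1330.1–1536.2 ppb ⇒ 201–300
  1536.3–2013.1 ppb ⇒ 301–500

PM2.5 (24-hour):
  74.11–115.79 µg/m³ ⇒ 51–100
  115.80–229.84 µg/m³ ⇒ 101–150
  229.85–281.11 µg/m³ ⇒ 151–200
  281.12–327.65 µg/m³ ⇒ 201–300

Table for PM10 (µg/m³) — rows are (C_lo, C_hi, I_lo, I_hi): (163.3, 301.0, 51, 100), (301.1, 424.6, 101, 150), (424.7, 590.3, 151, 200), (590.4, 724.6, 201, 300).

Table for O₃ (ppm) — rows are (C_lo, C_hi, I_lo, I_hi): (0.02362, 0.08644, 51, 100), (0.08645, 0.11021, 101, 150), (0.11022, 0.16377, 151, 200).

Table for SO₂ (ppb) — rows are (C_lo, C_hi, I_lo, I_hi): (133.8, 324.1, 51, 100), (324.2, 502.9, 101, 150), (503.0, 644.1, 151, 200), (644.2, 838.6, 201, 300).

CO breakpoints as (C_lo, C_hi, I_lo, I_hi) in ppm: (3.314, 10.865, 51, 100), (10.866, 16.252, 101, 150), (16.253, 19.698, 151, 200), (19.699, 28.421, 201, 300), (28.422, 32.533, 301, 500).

206

NO₂: row 287.8–543.8 (AQI 51–100). (100−51)·(379.4−287.8)/(543.8−287.8) + 51 = 49·91.6/256.0 + 51 ≈ 68.53 → 69.
PM2.5: 197.43 lies in 115.80–229.84, so I_lo=101, I_hi=150, C_lo=115.80, C_hi=229.84.
(150−101)/(229.84−115.80) × (197.43−115.80) + 101 = 49/114.04 × 81.63 + 101 ≈ 136.07 → 136.
PM10: 597.0 ∈ [590.4, 724.6] ↔ index [201, 300].
201 + (597.0−590.4)·(300−201)/(724.6−590.4) = 201 + 6.6·99/134.2 ≈ 205.87, so AQI = 206.
O₃: 0.11943 lies in 0.11022–0.16377, so I_lo=151, I_hi=200, C_lo=0.11022, C_hi=0.16377.
(200−151)/(0.16377−0.11022) × (0.11943−0.11022) + 151 = 49/0.05355 × 0.00921 + 151 ≈ 159.43 → 159.
SO₂: row 133.8–324.1 (AQI 51–100). (100−51)·(262.3−133.8)/(324.1−133.8) + 51 = 49·128.5/190.3 + 51 ≈ 84.09 → 84.
CO: 17.295 lies in 16.253–19.698, so I_lo=151, I_hi=200, C_lo=16.253, C_hi=19.698.
(200−151)/(19.698−16.253) × (17.295−16.253) + 151 = 49/3.445 × 1.042 + 151 ≈ 165.82 → 166.
Sub-indices: NO₂→69, PM2.5→136, PM10→206, O₃→159, SO₂→84, CO→166. Overall AQI = max = 206; dominant pollutant is PM10.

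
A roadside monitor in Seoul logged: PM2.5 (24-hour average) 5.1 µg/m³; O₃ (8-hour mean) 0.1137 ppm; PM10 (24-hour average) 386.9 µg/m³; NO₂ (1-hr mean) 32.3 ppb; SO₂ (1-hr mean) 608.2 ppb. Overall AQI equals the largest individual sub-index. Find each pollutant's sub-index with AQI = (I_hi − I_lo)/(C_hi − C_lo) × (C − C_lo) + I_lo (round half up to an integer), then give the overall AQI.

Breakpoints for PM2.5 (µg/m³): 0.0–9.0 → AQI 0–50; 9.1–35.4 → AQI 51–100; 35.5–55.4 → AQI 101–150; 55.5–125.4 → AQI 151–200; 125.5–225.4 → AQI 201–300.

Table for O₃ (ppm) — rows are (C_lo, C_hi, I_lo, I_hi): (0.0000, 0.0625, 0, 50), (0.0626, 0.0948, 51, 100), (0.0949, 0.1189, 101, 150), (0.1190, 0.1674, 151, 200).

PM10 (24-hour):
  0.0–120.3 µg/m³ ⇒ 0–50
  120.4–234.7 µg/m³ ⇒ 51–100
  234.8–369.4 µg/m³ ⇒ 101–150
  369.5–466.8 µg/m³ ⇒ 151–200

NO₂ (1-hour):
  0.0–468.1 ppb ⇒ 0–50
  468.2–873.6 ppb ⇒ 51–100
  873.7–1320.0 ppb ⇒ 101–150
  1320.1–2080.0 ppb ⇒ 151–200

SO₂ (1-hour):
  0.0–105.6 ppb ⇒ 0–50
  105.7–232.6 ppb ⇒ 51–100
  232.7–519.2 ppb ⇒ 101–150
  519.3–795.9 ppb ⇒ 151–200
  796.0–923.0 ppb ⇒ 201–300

167

PM2.5: 5.1 lies in 0.0–9.0, so I_lo=0, I_hi=50, C_lo=0.0, C_hi=9.0.
(50−0)/(9.0−0.0) × (5.1−0.0) + 0 = 50/9.0 × 5.1 + 0 ≈ 28.33 → 28.
O₃: 0.1137 lies in 0.0949–0.1189, so I_lo=101, I_hi=150, C_lo=0.0949, C_hi=0.1189.
(150−101)/(0.1189−0.0949) × (0.1137−0.0949) + 101 = 49/0.0240 × 0.0188 + 101 ≈ 139.38 → 139.
PM10 386.9: bracket 369.5–466.8 → index 151–200; slope 49/97.3, offset 17.4.
AQI = 151 + 49/97.3·17.4 ≈ 159.76 ⇒ 160.
NO₂: 32.3 lies in 0.0–468.1, so I_lo=0, I_hi=50, C_lo=0.0, C_hi=468.1.
(50−0)/(468.1−0.0) × (32.3−0.0) + 0 = 50/468.1 × 32.3 + 0 ≈ 3.45 → 3.
SO₂: 608.2 lies in 519.3–795.9, so I_lo=151, I_hi=200, C_lo=519.3, C_hi=795.9.
(200−151)/(795.9−519.3) × (608.2−519.3) + 151 = 49/276.6 × 88.9 + 151 ≈ 166.75 → 167.
Sub-indices: PM2.5→28, O₃→139, PM10→160, NO₂→3, SO₂→167. Overall AQI = max = 167; dominant pollutant is SO₂.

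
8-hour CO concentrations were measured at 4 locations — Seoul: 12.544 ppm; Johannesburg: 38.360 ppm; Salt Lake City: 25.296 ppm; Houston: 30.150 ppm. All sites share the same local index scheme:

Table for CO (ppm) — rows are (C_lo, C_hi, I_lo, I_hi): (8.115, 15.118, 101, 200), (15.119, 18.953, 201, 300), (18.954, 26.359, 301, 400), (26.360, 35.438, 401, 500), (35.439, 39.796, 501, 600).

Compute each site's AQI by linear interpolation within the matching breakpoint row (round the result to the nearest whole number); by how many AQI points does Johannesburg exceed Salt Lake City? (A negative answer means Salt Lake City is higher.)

Seoul 12.544: bracket 8.115–15.118 → index 101–200; slope 99/7.003, offset 4.429.
AQI = 101 + 99/7.003·4.429 ≈ 163.61 ⇒ 164.
Johannesburg: 38.360 ∈ [35.439, 39.796] ↔ index [501, 600].
501 + (38.360−35.439)·(600−501)/(39.796−35.439) = 501 + 2.921·99/4.357 ≈ 567.37, so AQI = 567.
Salt Lake City 25.296: bracket 18.954–26.359 → index 301–400; slope 99/7.405, offset 6.342.
AQI = 301 + 99/7.405·6.342 ≈ 385.79 ⇒ 386.
Houston: 30.150 ∈ [26.360, 35.438] ↔ index [401, 500].
401 + (30.150−26.360)·(500−401)/(35.438−26.360) = 401 + 3.790·99/9.078 ≈ 442.33, so AQI = 442.
AQIs: Seoul=164, Johannesburg=567, Salt Lake City=386, Houston=442. Johannesburg (567) − Salt Lake City (386) = 181.

181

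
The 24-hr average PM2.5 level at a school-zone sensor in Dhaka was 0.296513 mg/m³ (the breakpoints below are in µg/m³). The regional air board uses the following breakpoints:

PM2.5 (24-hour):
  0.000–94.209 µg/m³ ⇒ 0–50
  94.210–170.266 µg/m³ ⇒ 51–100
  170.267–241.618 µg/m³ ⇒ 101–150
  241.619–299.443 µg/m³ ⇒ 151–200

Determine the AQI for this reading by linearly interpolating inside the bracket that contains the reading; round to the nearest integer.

198

Convert: 0.296513 mg/m³ = 296.513 µg/m³.
PM2.5: 296.513 lies in 241.619–299.443, so I_lo=151, I_hi=200, C_lo=241.619, C_hi=299.443.
(200−151)/(299.443−241.619) × (296.513−241.619) + 151 = 49/57.824 × 54.894 + 151 ≈ 197.52 → 198.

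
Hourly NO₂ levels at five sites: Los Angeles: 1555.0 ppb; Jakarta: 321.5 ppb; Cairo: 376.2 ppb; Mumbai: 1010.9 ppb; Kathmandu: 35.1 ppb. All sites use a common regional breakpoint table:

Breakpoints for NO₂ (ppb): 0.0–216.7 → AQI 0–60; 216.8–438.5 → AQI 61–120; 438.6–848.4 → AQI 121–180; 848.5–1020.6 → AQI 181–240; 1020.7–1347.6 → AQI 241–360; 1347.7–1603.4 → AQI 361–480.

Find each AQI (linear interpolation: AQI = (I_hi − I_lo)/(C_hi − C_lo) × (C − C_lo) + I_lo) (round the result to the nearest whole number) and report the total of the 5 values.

Los Angeles 1555.0: bracket 1347.7–1603.4 → index 361–480; slope 119/255.7, offset 207.3.
AQI = 361 + 119/255.7·207.3 ≈ 457.48 ⇒ 457.
Jakarta: 321.5 ∈ [216.8, 438.5] ↔ index [61, 120].
61 + (321.5−216.8)·(120−61)/(438.5−216.8) = 61 + 104.7·59/221.7 ≈ 88.86, so AQI = 89.
Cairo: 376.2 lies in 216.8–438.5, so I_lo=61, I_hi=120, C_lo=216.8, C_hi=438.5.
(120−61)/(438.5−216.8) × (376.2−216.8) + 61 = 59/221.7 × 159.4 + 61 ≈ 103.42 → 103.
Mumbai: 1010.9 lies in 848.5–1020.6, so I_lo=181, I_hi=240, C_lo=848.5, C_hi=1020.6.
(240−181)/(1020.6−848.5) × (1010.9−848.5) + 181 = 59/172.1 × 162.4 + 181 ≈ 236.67 → 237.
Kathmandu: 35.1 lies in 0.0–216.7, so I_lo=0, I_hi=60, C_lo=0.0, C_hi=216.7.
(60−0)/(216.7−0.0) × (35.1−0.0) + 0 = 60/216.7 × 35.1 + 0 ≈ 9.72 → 10.
AQIs: Los Angeles=457, Jakarta=89, Cairo=103, Mumbai=237, Kathmandu=10. Sum = 457 + 89 + 103 + 237 + 10 = 896.

896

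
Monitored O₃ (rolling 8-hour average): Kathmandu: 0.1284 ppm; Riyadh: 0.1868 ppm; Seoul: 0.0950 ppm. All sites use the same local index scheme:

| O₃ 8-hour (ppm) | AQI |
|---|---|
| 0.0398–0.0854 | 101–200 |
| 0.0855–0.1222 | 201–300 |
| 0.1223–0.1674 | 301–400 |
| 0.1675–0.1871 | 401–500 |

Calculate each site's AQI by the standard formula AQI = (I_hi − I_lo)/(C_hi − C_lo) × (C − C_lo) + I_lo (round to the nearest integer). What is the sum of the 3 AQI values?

Kathmandu 0.1284: bracket 0.1223–0.1674 → index 301–400; slope 99/0.0451, offset 0.0061.
AQI = 301 + 99/0.0451·0.0061 ≈ 314.39 ⇒ 314.
Riyadh: 0.1868 ∈ [0.1675, 0.1871] ↔ index [401, 500].
401 + (0.1868−0.1675)·(500−401)/(0.1871−0.1675) = 401 + 0.0193·99/0.0196 ≈ 498.48, so AQI = 498.
Seoul: 0.0950 lies in 0.0855–0.1222, so I_lo=201, I_hi=300, C_lo=0.0855, C_hi=0.1222.
(300−201)/(0.1222−0.0855) × (0.0950−0.0855) + 201 = 99/0.0367 × 0.0095 + 201 ≈ 226.63 → 227.
AQIs: Kathmandu=314, Riyadh=498, Seoul=227. Sum = 314 + 498 + 227 = 1039.

1039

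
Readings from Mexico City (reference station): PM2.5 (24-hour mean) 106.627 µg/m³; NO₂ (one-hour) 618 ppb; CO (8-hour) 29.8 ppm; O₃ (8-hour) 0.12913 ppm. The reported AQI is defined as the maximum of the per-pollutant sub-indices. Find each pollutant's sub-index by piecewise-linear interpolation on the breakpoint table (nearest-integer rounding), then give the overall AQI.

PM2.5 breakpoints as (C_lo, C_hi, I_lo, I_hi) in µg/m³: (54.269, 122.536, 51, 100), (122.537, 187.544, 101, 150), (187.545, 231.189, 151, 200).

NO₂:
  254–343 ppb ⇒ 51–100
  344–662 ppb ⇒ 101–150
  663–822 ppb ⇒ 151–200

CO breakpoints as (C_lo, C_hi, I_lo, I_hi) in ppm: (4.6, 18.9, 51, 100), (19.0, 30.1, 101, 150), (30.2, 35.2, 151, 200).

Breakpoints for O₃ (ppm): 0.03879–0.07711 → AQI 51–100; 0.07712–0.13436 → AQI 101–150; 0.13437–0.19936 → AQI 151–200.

149

PM2.5: 106.627 lies in 54.269–122.536, so I_lo=51, I_hi=100, C_lo=54.269, C_hi=122.536.
(100−51)/(122.536−54.269) × (106.627−54.269) + 51 = 49/68.267 × 52.358 + 51 ≈ 88.58 → 89.
NO₂: 618 lies in 344–662, so I_lo=101, I_hi=150, C_lo=344, C_hi=662.
(150−101)/(662−344) × (618−344) + 101 = 49/318 × 274 + 101 ≈ 143.22 → 143.
CO: 29.8 ∈ [19.0, 30.1] ↔ index [101, 150].
101 + (29.8−19.0)·(150−101)/(30.1−19.0) = 101 + 10.8·49/11.1 ≈ 148.68, so AQI = 149.
O₃: row 0.07712–0.13436 (AQI 101–150). (150−101)·(0.12913−0.07712)/(0.13436−0.07712) + 101 = 49·0.05201/0.05724 + 101 ≈ 145.52 → 146.
Sub-indices: PM2.5→89, NO₂→143, CO→149, O₃→146. Overall AQI = max = 149; dominant pollutant is CO.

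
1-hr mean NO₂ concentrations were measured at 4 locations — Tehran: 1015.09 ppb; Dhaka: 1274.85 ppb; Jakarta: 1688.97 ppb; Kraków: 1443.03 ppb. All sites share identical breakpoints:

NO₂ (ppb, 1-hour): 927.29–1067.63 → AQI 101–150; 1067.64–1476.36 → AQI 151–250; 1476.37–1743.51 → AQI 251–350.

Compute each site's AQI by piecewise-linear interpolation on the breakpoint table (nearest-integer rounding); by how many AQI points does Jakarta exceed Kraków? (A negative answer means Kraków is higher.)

Tehran: row 927.29–1067.63 (AQI 101–150). (150−101)·(1015.09−927.29)/(1067.63−927.29) + 101 = 49·87.80/140.34 + 101 ≈ 131.66 → 132.
Dhaka: row 1067.64–1476.36 (AQI 151–250). (250−151)·(1274.85−1067.64)/(1476.36−1067.64) + 151 = 99·207.21/408.72 + 151 ≈ 201.19 → 201.
Jakarta 1688.97: bracket 1476.37–1743.51 → index 251–350; slope 99/267.14, offset 212.60.
AQI = 251 + 99/267.14·212.60 ≈ 329.79 ⇒ 330.
Kraków: 1443.03 lies in 1067.64–1476.36, so I_lo=151, I_hi=250, C_lo=1067.64, C_hi=1476.36.
(250−151)/(1476.36−1067.64) × (1443.03−1067.64) + 151 = 99/408.72 × 375.39 + 151 ≈ 241.93 → 242.
AQIs: Tehran=132, Dhaka=201, Jakarta=330, Kraków=242. Jakarta (330) − Kraków (242) = 88.

88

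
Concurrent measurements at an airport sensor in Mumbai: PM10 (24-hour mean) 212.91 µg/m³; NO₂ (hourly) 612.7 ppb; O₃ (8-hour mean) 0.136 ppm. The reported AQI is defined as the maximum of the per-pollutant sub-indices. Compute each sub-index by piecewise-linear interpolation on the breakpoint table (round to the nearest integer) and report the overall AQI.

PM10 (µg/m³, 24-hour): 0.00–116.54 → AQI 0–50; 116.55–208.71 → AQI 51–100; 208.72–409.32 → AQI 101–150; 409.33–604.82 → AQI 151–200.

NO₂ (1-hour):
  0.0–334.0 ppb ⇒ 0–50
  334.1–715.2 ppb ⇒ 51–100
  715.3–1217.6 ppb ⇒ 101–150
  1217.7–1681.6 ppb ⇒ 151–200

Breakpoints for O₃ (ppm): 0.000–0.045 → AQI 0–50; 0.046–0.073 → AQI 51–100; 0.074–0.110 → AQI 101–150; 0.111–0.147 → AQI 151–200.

PM10: 212.91 ∈ [208.72, 409.32] ↔ index [101, 150].
101 + (212.91−208.72)·(150−101)/(409.32−208.72) = 101 + 4.19·49/200.60 ≈ 102.02, so AQI = 102.
NO₂: row 334.1–715.2 (AQI 51–100). (100−51)·(612.7−334.1)/(715.2−334.1) + 51 = 49·278.6/381.1 + 51 ≈ 86.82 → 87.
O₃: 0.136 lies in 0.111–0.147, so I_lo=151, I_hi=200, C_lo=0.111, C_hi=0.147.
(200−151)/(0.147−0.111) × (0.136−0.111) + 151 = 49/0.036 × 0.025 + 151 ≈ 185.03 → 185.
Sub-indices: PM10→102, NO₂→87, O₃→185. Overall AQI = max = 185; dominant pollutant is O₃.
AQI 185: Unhealthy.

185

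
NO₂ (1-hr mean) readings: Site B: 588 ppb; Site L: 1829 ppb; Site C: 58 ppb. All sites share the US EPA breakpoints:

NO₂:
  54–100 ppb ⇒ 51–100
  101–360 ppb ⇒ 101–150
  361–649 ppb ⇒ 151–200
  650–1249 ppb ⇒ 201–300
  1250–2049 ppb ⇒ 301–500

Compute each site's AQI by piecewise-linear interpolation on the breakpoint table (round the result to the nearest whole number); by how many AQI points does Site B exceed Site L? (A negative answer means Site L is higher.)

-255

Site B: 588 lies in 361–649, so I_lo=151, I_hi=200, C_lo=361, C_hi=649.
(200−151)/(649−361) × (588−361) + 151 = 49/288 × 227 + 151 ≈ 189.62 → 190.
Site L: 1829 lies in 1250–2049, so I_lo=301, I_hi=500, C_lo=1250, C_hi=2049.
(500−301)/(2049−1250) × (1829−1250) + 301 = 199/799 × 579 + 301 ≈ 445.21 → 445.
Site C: 58 ∈ [54, 100] ↔ index [51, 100].
51 + (58−54)·(100−51)/(100−54) = 51 + 4·49/46 ≈ 55.26, so AQI = 55.
AQIs: Site B=190, Site L=445, Site C=55. Site B (190) − Site L (445) = -255.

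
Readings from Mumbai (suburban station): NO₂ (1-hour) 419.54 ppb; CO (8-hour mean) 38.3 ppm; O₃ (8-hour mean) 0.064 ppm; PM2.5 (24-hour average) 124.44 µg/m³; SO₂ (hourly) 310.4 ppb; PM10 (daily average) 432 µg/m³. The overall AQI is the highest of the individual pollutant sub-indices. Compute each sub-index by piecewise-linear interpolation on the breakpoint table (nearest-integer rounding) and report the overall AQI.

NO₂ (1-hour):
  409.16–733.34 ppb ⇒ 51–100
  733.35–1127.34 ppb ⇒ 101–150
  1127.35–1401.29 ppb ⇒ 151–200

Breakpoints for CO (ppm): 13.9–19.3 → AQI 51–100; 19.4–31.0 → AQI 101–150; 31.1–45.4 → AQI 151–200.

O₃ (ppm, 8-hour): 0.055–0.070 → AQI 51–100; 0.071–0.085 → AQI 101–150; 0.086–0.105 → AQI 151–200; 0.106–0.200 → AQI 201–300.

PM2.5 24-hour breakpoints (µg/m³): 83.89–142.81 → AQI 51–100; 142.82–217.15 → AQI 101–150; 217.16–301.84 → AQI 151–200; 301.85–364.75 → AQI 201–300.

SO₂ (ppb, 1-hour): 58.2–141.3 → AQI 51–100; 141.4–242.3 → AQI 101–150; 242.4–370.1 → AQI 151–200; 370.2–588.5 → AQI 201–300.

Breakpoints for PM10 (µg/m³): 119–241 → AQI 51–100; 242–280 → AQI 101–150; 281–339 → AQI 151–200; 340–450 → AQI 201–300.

NO₂ 419.54: bracket 409.16–733.34 → index 51–100; slope 49/324.18, offset 10.38.
AQI = 51 + 49/324.18·10.38 ≈ 52.57 ⇒ 53.
CO: row 31.1–45.4 (AQI 151–200). (200−151)·(38.3−31.1)/(45.4−31.1) + 151 = 49·7.2/14.3 + 151 ≈ 175.67 → 176.
O₃ 0.064: bracket 0.055–0.070 → index 51–100; slope 49/0.015, offset 0.009.
AQI = 51 + 49/0.015·0.009 ≈ 80.40 ⇒ 80.
PM2.5 124.44: bracket 83.89–142.81 → index 51–100; slope 49/58.92, offset 40.55.
AQI = 51 + 49/58.92·40.55 ≈ 84.72 ⇒ 85.
SO₂: row 242.4–370.1 (AQI 151–200). (200−151)·(310.4−242.4)/(370.1−242.4) + 151 = 49·68.0/127.7 + 151 ≈ 177.09 → 177.
PM10: row 340–450 (AQI 201–300). (300−201)·(432−340)/(450−340) + 201 = 99·92/110 + 201 ≈ 283.80 → 284.
Sub-indices: NO₂→53, CO→176, O₃→80, PM2.5→85, SO₂→177, PM10→284. Overall AQI = max = 284; dominant pollutant is PM10.

284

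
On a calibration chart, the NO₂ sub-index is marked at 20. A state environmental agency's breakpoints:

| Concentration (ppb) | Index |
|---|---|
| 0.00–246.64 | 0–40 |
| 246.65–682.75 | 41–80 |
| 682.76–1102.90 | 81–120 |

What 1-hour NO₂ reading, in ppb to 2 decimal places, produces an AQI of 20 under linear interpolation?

123.32

AQI 20 lies in the 0–40 band, which corresponds to 0.00–246.64 ppb.
C = 0.00 + (20−0)×(246.64−0.00)/(40−0) = 0.00 + 20×246.64/40 ≈ 123.3200 ppb → 123.32 ppb to 2 dp.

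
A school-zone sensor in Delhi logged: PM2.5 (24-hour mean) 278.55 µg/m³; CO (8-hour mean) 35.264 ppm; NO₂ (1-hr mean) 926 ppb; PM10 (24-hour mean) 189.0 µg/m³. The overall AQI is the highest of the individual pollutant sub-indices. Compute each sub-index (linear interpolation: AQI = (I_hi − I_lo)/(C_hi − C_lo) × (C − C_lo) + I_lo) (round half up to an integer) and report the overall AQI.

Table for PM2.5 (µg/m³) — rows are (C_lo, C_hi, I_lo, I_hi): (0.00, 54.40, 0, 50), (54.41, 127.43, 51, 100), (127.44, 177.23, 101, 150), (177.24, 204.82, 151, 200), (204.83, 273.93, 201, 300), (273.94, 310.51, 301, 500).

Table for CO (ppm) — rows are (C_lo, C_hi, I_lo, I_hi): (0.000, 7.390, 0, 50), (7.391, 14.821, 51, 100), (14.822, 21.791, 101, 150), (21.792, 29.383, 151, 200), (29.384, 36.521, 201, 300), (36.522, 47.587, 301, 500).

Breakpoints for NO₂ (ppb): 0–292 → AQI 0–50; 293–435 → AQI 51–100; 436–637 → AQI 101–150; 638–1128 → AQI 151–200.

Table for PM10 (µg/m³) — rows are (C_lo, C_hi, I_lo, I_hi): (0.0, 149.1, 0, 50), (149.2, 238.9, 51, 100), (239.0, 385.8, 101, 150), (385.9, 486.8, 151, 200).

326

PM2.5 278.55: bracket 273.94–310.51 → index 301–500; slope 199/36.57, offset 4.61.
AQI = 301 + 199/36.57·4.61 ≈ 326.09 ⇒ 326.
CO: row 29.384–36.521 (AQI 201–300). (300−201)·(35.264−29.384)/(36.521−29.384) + 201 = 99·5.880/7.137 + 201 ≈ 282.56 → 283.
NO₂ 926: bracket 638–1128 → index 151–200; slope 49/490, offset 288.
AQI = 151 + 49/490·288 ≈ 179.80 ⇒ 180.
PM10: 189.0 ∈ [149.2, 238.9] ↔ index [51, 100].
51 + (189.0−149.2)·(100−51)/(238.9−149.2) = 51 + 39.8·49/89.7 ≈ 72.74, so AQI = 73.
Sub-indices: PM2.5→326, CO→283, NO₂→180, PM10→73. Overall AQI = max = 326; dominant pollutant is PM2.5.
AQI 326: Hazardous.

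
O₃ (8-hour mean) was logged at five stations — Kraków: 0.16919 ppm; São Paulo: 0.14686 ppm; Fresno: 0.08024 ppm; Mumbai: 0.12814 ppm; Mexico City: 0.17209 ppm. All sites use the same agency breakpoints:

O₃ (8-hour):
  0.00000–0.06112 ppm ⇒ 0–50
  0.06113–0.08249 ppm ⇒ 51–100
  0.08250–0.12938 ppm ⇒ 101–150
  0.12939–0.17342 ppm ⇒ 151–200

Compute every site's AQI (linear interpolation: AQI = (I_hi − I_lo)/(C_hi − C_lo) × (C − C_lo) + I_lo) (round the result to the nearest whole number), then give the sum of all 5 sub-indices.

Kraków: 0.16919 ∈ [0.12939, 0.17342] ↔ index [151, 200].
151 + (0.16919−0.12939)·(200−151)/(0.17342−0.12939) = 151 + 0.03980·49/0.04403 ≈ 195.29, so AQI = 195.
São Paulo: 0.14686 lies in 0.12939–0.17342, so I_lo=151, I_hi=200, C_lo=0.12939, C_hi=0.17342.
(200−151)/(0.17342−0.12939) × (0.14686−0.12939) + 151 = 49/0.04403 × 0.01747 + 151 ≈ 170.44 → 170.
Fresno: 0.08024 lies in 0.06113–0.08249, so I_lo=51, I_hi=100, C_lo=0.06113, C_hi=0.08249.
(100−51)/(0.08249−0.06113) × (0.08024−0.06113) + 51 = 49/0.02136 × 0.01911 + 51 ≈ 94.84 → 95.
Mumbai: 0.12814 ∈ [0.08250, 0.12938] ↔ index [101, 150].
101 + (0.12814−0.08250)·(150−101)/(0.12938−0.08250) = 101 + 0.04564·49/0.04688 ≈ 148.70, so AQI = 149.
Mexico City: 0.17209 ∈ [0.12939, 0.17342] ↔ index [151, 200].
151 + (0.17209−0.12939)·(200−151)/(0.17342−0.12939) = 151 + 0.04270·49/0.04403 ≈ 198.52, so AQI = 199.
AQIs: Kraków=195, São Paulo=170, Fresno=95, Mumbai=149, Mexico City=199. Sum = 195 + 170 + 95 + 149 + 199 = 808.

808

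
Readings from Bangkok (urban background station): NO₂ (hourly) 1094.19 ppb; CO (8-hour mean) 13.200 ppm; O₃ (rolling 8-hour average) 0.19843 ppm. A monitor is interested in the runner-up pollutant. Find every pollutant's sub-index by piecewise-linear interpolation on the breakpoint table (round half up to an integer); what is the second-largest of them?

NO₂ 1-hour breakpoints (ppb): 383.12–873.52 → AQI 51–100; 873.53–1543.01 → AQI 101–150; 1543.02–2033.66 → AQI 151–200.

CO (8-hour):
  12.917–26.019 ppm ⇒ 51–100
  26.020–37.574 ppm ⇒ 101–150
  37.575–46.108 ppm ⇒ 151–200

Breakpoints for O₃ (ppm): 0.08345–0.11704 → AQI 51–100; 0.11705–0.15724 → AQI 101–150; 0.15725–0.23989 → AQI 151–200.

NO₂: 1094.19 ∈ [873.53, 1543.01] ↔ index [101, 150].
101 + (1094.19−873.53)·(150−101)/(1543.01−873.53) = 101 + 220.66·49/669.48 ≈ 117.15, so AQI = 117.
CO: 13.200 lies in 12.917–26.019, so I_lo=51, I_hi=100, C_lo=12.917, C_hi=26.019.
(100−51)/(26.019−12.917) × (13.200−12.917) + 51 = 49/13.102 × 0.283 + 51 ≈ 52.06 → 52.
O₃: row 0.15725–0.23989 (AQI 151–200). (200−151)·(0.19843−0.15725)/(0.23989−0.15725) + 151 = 49·0.04118/0.08264 + 151 ≈ 175.42 → 175.
Sub-indices: NO₂→117, CO→52, O₃→175. Ranked high→low: 175, 117, 52. Second-highest sub-index = 117.

117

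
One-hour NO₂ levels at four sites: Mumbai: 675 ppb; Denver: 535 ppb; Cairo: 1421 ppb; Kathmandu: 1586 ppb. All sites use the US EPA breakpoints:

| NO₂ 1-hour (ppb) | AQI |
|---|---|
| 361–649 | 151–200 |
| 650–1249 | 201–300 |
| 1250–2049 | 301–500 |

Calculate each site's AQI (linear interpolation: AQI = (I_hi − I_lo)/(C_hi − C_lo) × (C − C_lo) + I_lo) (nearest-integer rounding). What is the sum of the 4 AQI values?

1115

Mumbai: 675 ∈ [650, 1249] ↔ index [201, 300].
201 + (675−650)·(300−201)/(1249−650) = 201 + 25·99/599 ≈ 205.13, so AQI = 205.
Denver: row 361–649 (AQI 151–200). (200−151)·(535−361)/(649−361) + 151 = 49·174/288 + 151 ≈ 180.60 → 181.
Cairo: row 1250–2049 (AQI 301–500). (500−301)·(1421−1250)/(2049−1250) + 301 = 199·171/799 + 301 ≈ 343.59 → 344.
Kathmandu: row 1250–2049 (AQI 301–500). (500−301)·(1586−1250)/(2049−1250) + 301 = 199·336/799 + 301 ≈ 384.68 → 385.
AQIs: Mumbai=205, Denver=181, Cairo=344, Kathmandu=385. Sum = 205 + 181 + 344 + 385 = 1115.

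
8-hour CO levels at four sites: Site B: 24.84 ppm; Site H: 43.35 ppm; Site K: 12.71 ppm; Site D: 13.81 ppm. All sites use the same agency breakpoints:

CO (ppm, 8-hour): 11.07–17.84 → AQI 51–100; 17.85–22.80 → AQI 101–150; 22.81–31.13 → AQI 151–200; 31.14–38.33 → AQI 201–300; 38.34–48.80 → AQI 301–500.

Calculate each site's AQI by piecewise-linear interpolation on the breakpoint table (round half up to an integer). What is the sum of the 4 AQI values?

Site B 24.84: bracket 22.81–31.13 → index 151–200; slope 49/8.32, offset 2.03.
AQI = 151 + 49/8.32·2.03 ≈ 162.96 ⇒ 163.
Site H: row 38.34–48.80 (AQI 301–500). (500−301)·(43.35−38.34)/(48.80−38.34) + 301 = 199·5.01/10.46 + 301 ≈ 396.31 → 396.
Site K: 12.71 ∈ [11.07, 17.84] ↔ index [51, 100].
51 + (12.71−11.07)·(100−51)/(17.84−11.07) = 51 + 1.64·49/6.77 ≈ 62.87, so AQI = 63.
Site D: row 11.07–17.84 (AQI 51–100). (100−51)·(13.81−11.07)/(17.84−11.07) + 51 = 49·2.74/6.77 + 51 ≈ 70.83 → 71.
AQIs: Site B=163, Site H=396, Site K=63, Site D=71. Sum = 163 + 396 + 63 + 71 = 693.

693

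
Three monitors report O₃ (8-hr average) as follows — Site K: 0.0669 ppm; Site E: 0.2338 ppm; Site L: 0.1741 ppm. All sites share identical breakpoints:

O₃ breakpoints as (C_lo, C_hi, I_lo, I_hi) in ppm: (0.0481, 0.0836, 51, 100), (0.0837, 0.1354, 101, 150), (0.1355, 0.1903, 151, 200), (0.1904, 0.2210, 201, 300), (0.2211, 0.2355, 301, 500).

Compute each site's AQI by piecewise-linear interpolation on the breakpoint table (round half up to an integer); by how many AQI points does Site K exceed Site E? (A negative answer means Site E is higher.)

Site K: row 0.0481–0.0836 (AQI 51–100). (100−51)·(0.0669−0.0481)/(0.0836−0.0481) + 51 = 49·0.0188/0.0355 + 51 ≈ 76.95 → 77.
Site E: 0.2338 ∈ [0.2211, 0.2355] ↔ index [301, 500].
301 + (0.2338−0.2211)·(500−301)/(0.2355−0.2211) = 301 + 0.0127·199/0.0144 ≈ 476.51, so AQI = 477.
Site L: row 0.1355–0.1903 (AQI 151–200). (200−151)·(0.1741−0.1355)/(0.1903−0.1355) + 151 = 49·0.0386/0.0548 + 151 ≈ 185.51 → 186.
AQIs: Site K=77, Site E=477, Site L=186. Site K (77) − Site E (477) = -400.

-400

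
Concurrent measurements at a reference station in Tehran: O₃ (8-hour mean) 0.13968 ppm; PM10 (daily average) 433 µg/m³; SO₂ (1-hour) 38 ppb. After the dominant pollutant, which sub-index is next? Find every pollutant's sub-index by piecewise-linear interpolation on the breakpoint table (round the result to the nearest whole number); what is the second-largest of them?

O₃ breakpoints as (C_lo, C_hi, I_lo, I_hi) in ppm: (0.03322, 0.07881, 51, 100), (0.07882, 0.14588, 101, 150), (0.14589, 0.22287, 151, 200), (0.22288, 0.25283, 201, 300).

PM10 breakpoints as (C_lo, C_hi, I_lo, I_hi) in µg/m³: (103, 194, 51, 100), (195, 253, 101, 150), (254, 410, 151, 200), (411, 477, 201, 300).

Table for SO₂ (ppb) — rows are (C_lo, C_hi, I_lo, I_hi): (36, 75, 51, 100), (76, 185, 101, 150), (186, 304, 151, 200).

145

O₃: 0.13968 lies in 0.07882–0.14588, so I_lo=101, I_hi=150, C_lo=0.07882, C_hi=0.14588.
(150−101)/(0.14588−0.07882) × (0.13968−0.07882) + 101 = 49/0.06706 × 0.06086 + 101 ≈ 145.47 → 145.
PM10: 433 lies in 411–477, so I_lo=201, I_hi=300, C_lo=411, C_hi=477.
(300−201)/(477−411) × (433−411) + 201 = 99/66 × 22 + 201 ≈ 234.00 → 234.
SO₂: 38 lies in 36–75, so I_lo=51, I_hi=100, C_lo=36, C_hi=75.
(100−51)/(75−36) × (38−36) + 51 = 49/39 × 2 + 51 ≈ 53.51 → 54.
Sub-indices: O₃→145, PM10→234, SO₂→54. Ranked high→low: 234, 145, 54. Second-highest sub-index = 145.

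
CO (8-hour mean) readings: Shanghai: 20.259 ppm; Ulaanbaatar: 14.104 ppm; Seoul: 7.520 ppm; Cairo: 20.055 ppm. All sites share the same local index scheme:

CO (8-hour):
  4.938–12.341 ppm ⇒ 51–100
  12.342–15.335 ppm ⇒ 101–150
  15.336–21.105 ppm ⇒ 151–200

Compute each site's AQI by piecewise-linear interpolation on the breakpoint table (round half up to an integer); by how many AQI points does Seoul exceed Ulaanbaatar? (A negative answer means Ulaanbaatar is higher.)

Shanghai: 20.259 ∈ [15.336, 21.105] ↔ index [151, 200].
151 + (20.259−15.336)·(200−151)/(21.105−15.336) = 151 + 4.923·49/5.769 ≈ 192.81, so AQI = 193.
Ulaanbaatar: row 12.342–15.335 (AQI 101–150). (150−101)·(14.104−12.342)/(15.335−12.342) + 101 = 49·1.762/2.993 + 101 ≈ 129.85 → 130.
Seoul: 7.520 ∈ [4.938, 12.341] ↔ index [51, 100].
51 + (7.520−4.938)·(100−51)/(12.341−4.938) = 51 + 2.582·49/7.403 ≈ 68.09, so AQI = 68.
Cairo: 20.055 lies in 15.336–21.105, so I_lo=151, I_hi=200, C_lo=15.336, C_hi=21.105.
(200−151)/(21.105−15.336) × (20.055−15.336) + 151 = 49/5.769 × 4.719 + 151 ≈ 191.08 → 191.
AQIs: Shanghai=193, Ulaanbaatar=130, Seoul=68, Cairo=191. Seoul (68) − Ulaanbaatar (130) = -62.

-62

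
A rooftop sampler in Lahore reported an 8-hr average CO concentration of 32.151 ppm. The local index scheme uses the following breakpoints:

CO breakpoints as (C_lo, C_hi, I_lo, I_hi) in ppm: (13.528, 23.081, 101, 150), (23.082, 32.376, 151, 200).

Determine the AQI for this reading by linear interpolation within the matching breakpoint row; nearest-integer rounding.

CO: 32.151 ∈ [23.082, 32.376] ↔ index [151, 200].
151 + (32.151−23.082)·(200−151)/(32.376−23.082) = 151 + 9.069·49/9.294 ≈ 198.81, so AQI = 199.

199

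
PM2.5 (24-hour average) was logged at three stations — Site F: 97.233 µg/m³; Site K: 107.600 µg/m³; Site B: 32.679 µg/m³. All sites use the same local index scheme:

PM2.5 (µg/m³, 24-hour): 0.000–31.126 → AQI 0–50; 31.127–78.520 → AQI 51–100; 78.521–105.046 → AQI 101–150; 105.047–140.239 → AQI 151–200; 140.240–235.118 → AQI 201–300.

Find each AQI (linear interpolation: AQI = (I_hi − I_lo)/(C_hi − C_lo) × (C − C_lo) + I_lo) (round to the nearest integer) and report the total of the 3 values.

Site F: 97.233 lies in 78.521–105.046, so I_lo=101, I_hi=150, C_lo=78.521, C_hi=105.046.
(150−101)/(105.046−78.521) × (97.233−78.521) + 101 = 49/26.525 × 18.712 + 101 ≈ 135.57 → 136.
Site K: row 105.047–140.239 (AQI 151–200). (200−151)·(107.600−105.047)/(140.239−105.047) + 151 = 49·2.553/35.192 + 151 ≈ 154.55 → 155.
Site B 32.679: bracket 31.127–78.520 → index 51–100; slope 49/47.393, offset 1.552.
AQI = 51 + 49/47.393·1.552 ≈ 52.60 ⇒ 53.
AQIs: Site F=136, Site K=155, Site B=53. Sum = 136 + 155 + 53 = 344.

344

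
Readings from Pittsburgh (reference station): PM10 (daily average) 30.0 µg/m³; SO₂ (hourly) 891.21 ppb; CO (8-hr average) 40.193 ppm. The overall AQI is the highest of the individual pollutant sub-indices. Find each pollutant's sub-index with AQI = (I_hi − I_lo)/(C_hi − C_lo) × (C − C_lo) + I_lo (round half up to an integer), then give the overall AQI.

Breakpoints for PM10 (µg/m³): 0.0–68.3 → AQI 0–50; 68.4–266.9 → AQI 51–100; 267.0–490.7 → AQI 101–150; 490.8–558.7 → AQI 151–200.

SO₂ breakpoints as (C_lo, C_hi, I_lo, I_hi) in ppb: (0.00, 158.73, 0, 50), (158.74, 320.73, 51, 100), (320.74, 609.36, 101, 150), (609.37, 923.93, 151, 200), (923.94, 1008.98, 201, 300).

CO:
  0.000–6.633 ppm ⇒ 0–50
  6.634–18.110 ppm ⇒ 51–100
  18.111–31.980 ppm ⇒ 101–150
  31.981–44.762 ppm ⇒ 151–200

PM10: 30.0 ∈ [0.0, 68.3] ↔ index [0, 50].
0 + (30.0−0.0)·(50−0)/(68.3−0.0) = 0 + 30.0·50/68.3 ≈ 21.96, so AQI = 22.
SO₂: 891.21 lies in 609.37–923.93, so I_lo=151, I_hi=200, C_lo=609.37, C_hi=923.93.
(200−151)/(923.93−609.37) × (891.21−609.37) + 151 = 49/314.56 × 281.84 + 151 ≈ 194.90 → 195.
CO 40.193: bracket 31.981–44.762 → index 151–200; slope 49/12.781, offset 8.212.
AQI = 151 + 49/12.781·8.212 ≈ 182.48 ⇒ 182.
Sub-indices: PM10→22, SO₂→195, CO→182. Overall AQI = max = 195; dominant pollutant is SO₂.

195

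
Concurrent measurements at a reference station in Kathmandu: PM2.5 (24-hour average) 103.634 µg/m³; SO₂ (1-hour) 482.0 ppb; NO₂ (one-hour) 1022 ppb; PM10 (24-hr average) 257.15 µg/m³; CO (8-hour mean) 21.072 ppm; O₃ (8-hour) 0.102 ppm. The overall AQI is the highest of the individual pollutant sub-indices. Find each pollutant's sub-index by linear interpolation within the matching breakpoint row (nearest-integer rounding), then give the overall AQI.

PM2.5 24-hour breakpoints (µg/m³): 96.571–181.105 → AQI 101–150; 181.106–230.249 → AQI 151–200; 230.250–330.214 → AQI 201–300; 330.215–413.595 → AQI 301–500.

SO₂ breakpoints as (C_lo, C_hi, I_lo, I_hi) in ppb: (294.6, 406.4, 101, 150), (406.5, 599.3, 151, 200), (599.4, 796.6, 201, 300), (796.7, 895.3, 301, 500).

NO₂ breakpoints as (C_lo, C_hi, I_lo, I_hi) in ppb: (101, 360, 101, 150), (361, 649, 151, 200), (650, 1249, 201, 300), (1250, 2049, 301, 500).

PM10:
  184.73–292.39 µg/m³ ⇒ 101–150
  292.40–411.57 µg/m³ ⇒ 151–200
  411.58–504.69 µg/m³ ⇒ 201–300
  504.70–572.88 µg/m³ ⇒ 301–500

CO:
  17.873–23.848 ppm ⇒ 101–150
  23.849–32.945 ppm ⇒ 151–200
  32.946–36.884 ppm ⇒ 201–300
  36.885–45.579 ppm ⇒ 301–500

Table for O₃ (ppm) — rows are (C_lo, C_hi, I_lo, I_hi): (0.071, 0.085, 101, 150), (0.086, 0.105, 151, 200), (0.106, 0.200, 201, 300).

PM2.5: 103.634 lies in 96.571–181.105, so I_lo=101, I_hi=150, C_lo=96.571, C_hi=181.105.
(150−101)/(181.105−96.571) × (103.634−96.571) + 101 = 49/84.534 × 7.063 + 101 ≈ 105.09 → 105.
SO₂: 482.0 lies in 406.5–599.3, so I_lo=151, I_hi=200, C_lo=406.5, C_hi=599.3.
(200−151)/(599.3−406.5) × (482.0−406.5) + 151 = 49/192.8 × 75.5 + 151 ≈ 170.19 → 170.
NO₂: 1022 ∈ [650, 1249] ↔ index [201, 300].
201 + (1022−650)·(300−201)/(1249−650) = 201 + 372·99/599 ≈ 262.48, so AQI = 262.
PM10: row 184.73–292.39 (AQI 101–150). (150−101)·(257.15−184.73)/(292.39−184.73) + 101 = 49·72.42/107.66 + 101 ≈ 133.96 → 134.
CO: 21.072 lies in 17.873–23.848, so I_lo=101, I_hi=150, C_lo=17.873, C_hi=23.848.
(150−101)/(23.848−17.873) × (21.072−17.873) + 101 = 49/5.975 × 3.199 + 101 ≈ 127.23 → 127.
O₃: row 0.086–0.105 (AQI 151–200). (200−151)·(0.102−0.086)/(0.105−0.086) + 151 = 49·0.016/0.019 + 151 ≈ 192.26 → 192.
Sub-indices: PM2.5→105, SO₂→170, NO₂→262, PM10→134, CO→127, O₃→192. Overall AQI = max = 262; dominant pollutant is NO₂.

262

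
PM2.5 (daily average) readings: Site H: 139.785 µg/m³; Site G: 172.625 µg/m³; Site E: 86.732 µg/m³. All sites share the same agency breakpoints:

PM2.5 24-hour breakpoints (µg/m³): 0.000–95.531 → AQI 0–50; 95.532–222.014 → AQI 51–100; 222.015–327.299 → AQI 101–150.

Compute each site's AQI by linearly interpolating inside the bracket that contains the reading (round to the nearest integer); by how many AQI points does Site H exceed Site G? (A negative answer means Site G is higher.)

Site H 139.785: bracket 95.532–222.014 → index 51–100; slope 49/126.482, offset 44.253.
AQI = 51 + 49/126.482·44.253 ≈ 68.14 ⇒ 68.
Site G 172.625: bracket 95.532–222.014 → index 51–100; slope 49/126.482, offset 77.093.
AQI = 51 + 49/126.482·77.093 ≈ 80.87 ⇒ 81.
Site E: 86.732 lies in 0.000–95.531, so I_lo=0, I_hi=50, C_lo=0.000, C_hi=95.531.
(50−0)/(95.531−0.000) × (86.732−0.000) + 0 = 50/95.531 × 86.732 + 0 ≈ 45.39 → 45.
AQIs: Site H=68, Site G=81, Site E=45. Site H (68) − Site G (81) = -13.

-13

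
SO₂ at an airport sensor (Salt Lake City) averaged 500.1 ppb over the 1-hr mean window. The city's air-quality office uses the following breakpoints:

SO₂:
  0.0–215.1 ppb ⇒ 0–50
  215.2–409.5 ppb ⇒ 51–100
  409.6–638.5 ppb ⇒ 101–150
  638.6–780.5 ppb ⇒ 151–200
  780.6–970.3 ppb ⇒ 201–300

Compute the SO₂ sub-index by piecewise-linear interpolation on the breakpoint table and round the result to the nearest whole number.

120

SO₂: 500.1 ∈ [409.6, 638.5] ↔ index [101, 150].
101 + (500.1−409.6)·(150−101)/(638.5−409.6) = 101 + 90.5·49/228.9 ≈ 120.37, so AQI = 120.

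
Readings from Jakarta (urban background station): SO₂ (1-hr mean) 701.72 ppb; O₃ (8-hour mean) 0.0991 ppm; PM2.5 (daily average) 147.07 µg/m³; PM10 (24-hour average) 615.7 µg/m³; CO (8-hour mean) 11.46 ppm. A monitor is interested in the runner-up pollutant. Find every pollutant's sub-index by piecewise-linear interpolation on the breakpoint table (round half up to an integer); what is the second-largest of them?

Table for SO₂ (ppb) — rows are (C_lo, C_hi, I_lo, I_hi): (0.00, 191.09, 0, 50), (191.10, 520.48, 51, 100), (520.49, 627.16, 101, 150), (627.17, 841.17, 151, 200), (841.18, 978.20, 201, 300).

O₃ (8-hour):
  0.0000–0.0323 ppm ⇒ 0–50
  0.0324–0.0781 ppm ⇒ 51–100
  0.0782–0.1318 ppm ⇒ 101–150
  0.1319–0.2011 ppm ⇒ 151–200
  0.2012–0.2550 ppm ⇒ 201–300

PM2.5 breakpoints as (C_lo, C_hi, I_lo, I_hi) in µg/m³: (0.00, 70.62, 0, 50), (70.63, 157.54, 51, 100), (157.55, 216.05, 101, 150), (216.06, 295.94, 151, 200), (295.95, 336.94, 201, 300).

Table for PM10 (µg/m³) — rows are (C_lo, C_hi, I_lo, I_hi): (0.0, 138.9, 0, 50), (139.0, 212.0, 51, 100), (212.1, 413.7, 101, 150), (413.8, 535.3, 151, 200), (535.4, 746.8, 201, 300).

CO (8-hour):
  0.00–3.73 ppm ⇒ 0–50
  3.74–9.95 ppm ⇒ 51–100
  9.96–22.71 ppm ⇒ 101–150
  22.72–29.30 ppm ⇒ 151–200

168

SO₂: 701.72 ∈ [627.17, 841.17] ↔ index [151, 200].
151 + (701.72−627.17)·(200−151)/(841.17−627.17) = 151 + 74.55·49/214.00 ≈ 168.07, so AQI = 168.
O₃: 0.0991 ∈ [0.0782, 0.1318] ↔ index [101, 150].
101 + (0.0991−0.0782)·(150−101)/(0.1318−0.0782) = 101 + 0.0209·49/0.0536 ≈ 120.11, so AQI = 120.
PM2.5: row 70.63–157.54 (AQI 51–100). (100−51)·(147.07−70.63)/(157.54−70.63) + 51 = 49·76.44/86.91 + 51 ≈ 94.10 → 94.
PM10 615.7: bracket 535.4–746.8 → index 201–300; slope 99/211.4, offset 80.3.
AQI = 201 + 99/211.4·80.3 ≈ 238.61 ⇒ 239.
CO: 11.46 lies in 9.96–22.71, so I_lo=101, I_hi=150, C_lo=9.96, C_hi=22.71.
(150−101)/(22.71−9.96) × (11.46−9.96) + 101 = 49/12.75 × 1.50 + 101 ≈ 106.76 → 107.
Sub-indices: SO₂→168, O₃→120, PM2.5→94, PM10→239, CO→107. Ranked high→low: 239, 168, 120, 107, 94. Second-highest sub-index = 168.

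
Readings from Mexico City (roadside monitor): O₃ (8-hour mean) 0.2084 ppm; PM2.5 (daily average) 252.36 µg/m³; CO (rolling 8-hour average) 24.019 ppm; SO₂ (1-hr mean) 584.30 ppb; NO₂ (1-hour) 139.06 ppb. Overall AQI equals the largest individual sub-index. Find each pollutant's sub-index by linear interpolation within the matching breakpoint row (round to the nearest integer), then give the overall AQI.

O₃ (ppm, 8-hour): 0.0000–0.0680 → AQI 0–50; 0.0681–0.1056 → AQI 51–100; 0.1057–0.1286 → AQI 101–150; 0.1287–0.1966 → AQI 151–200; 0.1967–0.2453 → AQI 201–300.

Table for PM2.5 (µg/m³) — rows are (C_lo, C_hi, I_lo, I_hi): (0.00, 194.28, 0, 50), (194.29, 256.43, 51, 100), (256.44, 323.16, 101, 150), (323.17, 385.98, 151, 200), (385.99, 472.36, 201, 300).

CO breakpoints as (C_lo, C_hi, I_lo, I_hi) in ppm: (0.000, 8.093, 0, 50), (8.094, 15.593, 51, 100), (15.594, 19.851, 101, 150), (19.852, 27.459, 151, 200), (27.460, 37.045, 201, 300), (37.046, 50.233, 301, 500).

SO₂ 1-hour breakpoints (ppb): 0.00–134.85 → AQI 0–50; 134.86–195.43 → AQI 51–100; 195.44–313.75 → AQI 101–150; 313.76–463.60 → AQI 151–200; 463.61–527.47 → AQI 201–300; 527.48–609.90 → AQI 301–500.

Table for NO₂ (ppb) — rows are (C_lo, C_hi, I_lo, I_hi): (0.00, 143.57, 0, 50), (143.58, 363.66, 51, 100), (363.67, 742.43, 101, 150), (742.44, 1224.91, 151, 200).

O₃: 0.2084 ∈ [0.1967, 0.2453] ↔ index [201, 300].
201 + (0.2084−0.1967)·(300−201)/(0.2453−0.1967) = 201 + 0.0117·99/0.0486 ≈ 224.83, so AQI = 225.
PM2.5: row 194.29–256.43 (AQI 51–100). (100−51)·(252.36−194.29)/(256.43−194.29) + 51 = 49·58.07/62.14 + 51 ≈ 96.79 → 97.
CO 24.019: bracket 19.852–27.459 → index 151–200; slope 49/7.607, offset 4.167.
AQI = 151 + 49/7.607·4.167 ≈ 177.84 ⇒ 178.
SO₂ 584.30: bracket 527.48–609.90 → index 301–500; slope 199/82.42, offset 56.82.
AQI = 301 + 199/82.42·56.82 ≈ 438.19 ⇒ 438.
NO₂ 139.06: bracket 0.00–143.57 → index 0–50; slope 50/143.57, offset 139.06.
AQI = 0 + 50/143.57·139.06 ≈ 48.43 ⇒ 48.
Sub-indices: O₃→225, PM2.5→97, CO→178, SO₂→438, NO₂→48. Overall AQI = max = 438; dominant pollutant is SO₂.
AQI 438: Hazardous.

438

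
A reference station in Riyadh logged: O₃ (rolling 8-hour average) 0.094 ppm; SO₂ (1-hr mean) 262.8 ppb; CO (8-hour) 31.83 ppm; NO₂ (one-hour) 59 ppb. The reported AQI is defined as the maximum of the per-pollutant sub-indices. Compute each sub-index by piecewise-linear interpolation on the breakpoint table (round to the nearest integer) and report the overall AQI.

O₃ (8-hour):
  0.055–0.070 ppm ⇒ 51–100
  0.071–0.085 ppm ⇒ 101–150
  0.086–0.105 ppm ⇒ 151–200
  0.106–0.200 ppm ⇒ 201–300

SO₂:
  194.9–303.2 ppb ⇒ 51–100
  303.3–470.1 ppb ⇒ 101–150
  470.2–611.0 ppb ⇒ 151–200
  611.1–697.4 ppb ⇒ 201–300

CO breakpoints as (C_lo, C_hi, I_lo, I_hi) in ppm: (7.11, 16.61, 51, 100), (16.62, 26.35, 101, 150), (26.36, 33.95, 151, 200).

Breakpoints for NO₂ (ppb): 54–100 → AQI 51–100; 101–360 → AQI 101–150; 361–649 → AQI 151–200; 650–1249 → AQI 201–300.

186

O₃: 0.094 ∈ [0.086, 0.105] ↔ index [151, 200].
151 + (0.094−0.086)·(200−151)/(0.105−0.086) = 151 + 0.008·49/0.019 ≈ 171.63, so AQI = 172.
SO₂: 262.8 lies in 194.9–303.2, so I_lo=51, I_hi=100, C_lo=194.9, C_hi=303.2.
(100−51)/(303.2−194.9) × (262.8−194.9) + 51 = 49/108.3 × 67.9 + 51 ≈ 81.72 → 82.
CO 31.83: bracket 26.36–33.95 → index 151–200; slope 49/7.59, offset 5.47.
AQI = 151 + 49/7.59·5.47 ≈ 186.31 ⇒ 186.
NO₂: row 54–100 (AQI 51–100). (100−51)·(59−54)/(100−54) + 51 = 49·5/46 + 51 ≈ 56.33 → 56.
Sub-indices: O₃→172, SO₂→82, CO→186, NO₂→56. Overall AQI = max = 186; dominant pollutant is CO.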